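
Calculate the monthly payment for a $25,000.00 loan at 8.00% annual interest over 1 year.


Loan payment formula: PMT = PV × r / (1 − (1 + r)^(−n))
Monthly rate r = 0.08/12 ≈ 0.00666667, n = 12 months
Denominator: 1 − (1 + 0.08/12)^(−12) = 0.0766385
PMT = $25,000.00 × (0.08/12) / 0.0766385
PMT = $2,174.71 per month

PMT = PV × r / (1-(1+r)^(-n)) = $2,174.71/month


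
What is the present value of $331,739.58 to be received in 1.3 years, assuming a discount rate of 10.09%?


Present value formula: PV = FV / (1 + r)^t
PV = $331,739.58 / (1 + 0.1009)^1.3
PV = $331,739.58 / 1.1331104
PV = $292,768.98

PV = FV / (1 + r)^t = $292,768.98


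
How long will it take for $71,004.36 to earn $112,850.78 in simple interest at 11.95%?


Rearrange the simple interest formula for t:
I = P × r × t  ⇒  t = I / (P × r)
t = $112,850.78 / ($71,004.36 × 0.1195)
t = 13.3

t = I/(P×r) = 13.3 years


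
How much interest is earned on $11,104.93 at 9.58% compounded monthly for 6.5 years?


Compound interest earned = final amount − principal.
A = P(1 + r/n)^(nt) = $11,104.93 × (1 + 0.0958/12)^(12 × 6.5) = $20,647.96
Interest = A − P = $20,647.96 − $11,104.93 = $9,543.03

Interest = A - P = $9,543.03


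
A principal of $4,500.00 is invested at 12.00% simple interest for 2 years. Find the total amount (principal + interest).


Total amount formula: A = P(1 + rt) = P + P·r·t
Interest: I = P × r × t = $4,500.00 × 0.12 × 2 = $1,080.00
A = P + I = $4,500.00 + $1,080.00 = $5,580.00

A = P + I = P(1 + rt) = $5,580.00


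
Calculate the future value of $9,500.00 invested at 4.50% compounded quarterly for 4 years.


Compound interest formula: A = P(1 + r/n)^(nt)
A = $9,500.00 × (1 + 0.045/4)^(4 × 4)
Growth factor: (1 + 0.045/4)^16 = 1.196015
A = $9,500.00 × 1.196015
A = $11,362.14

A = P(1 + r/n)^(nt) = $11,362.14


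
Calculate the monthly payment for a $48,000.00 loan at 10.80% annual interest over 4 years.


Loan payment formula: PMT = PV × r / (1 − (1 + r)^(−n))
Monthly rate r = 0.108/12 = 0.009, n = 48 months
Denominator: 1 − (1 + 0.108/12)^(−48) = 0.349535
PMT = $48,000.00 × (0.108/12) / 0.349535
PMT = $1,235.93 per month

PMT = PV × r / (1-(1+r)^(-n)) = $1,235.93/month


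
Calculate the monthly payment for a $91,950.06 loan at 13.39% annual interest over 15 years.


Loan payment formula: PMT = PV × r / (1 − (1 + r)^(−n))
Monthly rate r = 0.1339/12 ≈ 0.01115833, n = 180 months
Denominator: 1 − (1 + 0.1339/12)^(−180) = 0.864309
PMT = $91,950.06 × (0.1339/12) / 0.864309
PMT = $1,187.09 per month

PMT = PV × r / (1-(1+r)^(-n)) = $1,187.09/month


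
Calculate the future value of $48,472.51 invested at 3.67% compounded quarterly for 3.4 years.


Compound interest formula: A = P(1 + r/n)^(nt)
A = $48,472.51 × (1 + 0.0367/4)^(4 × 3.4)
Growth factor: (1 + 0.0367/4)^13.6 = 1.1322548
A = $48,472.51 × 1.1322548
A = $54,883.23

A = P(1 + r/n)^(nt) = $54,883.23


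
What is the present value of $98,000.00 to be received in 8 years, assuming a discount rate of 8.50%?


Present value formula: PV = FV / (1 + r)^t
PV = $98,000.00 / (1 + 0.085)^8
PV = $98,000.00 / 1.920604
PV = $51,025.61

PV = FV / (1 + r)^t = $51,025.61


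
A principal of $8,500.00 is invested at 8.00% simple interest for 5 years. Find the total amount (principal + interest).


Total amount formula: A = P(1 + rt) = P + P·r·t
Interest: I = P × r × t = $8,500.00 × 0.08 × 5 = $3,400.00
A = P + I = $8,500.00 + $3,400.00 = $11,900.00

A = P + I = P(1 + rt) = $11,900.00


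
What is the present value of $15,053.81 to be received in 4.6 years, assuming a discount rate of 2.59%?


Present value formula: PV = FV / (1 + r)^t
PV = $15,053.81 / (1 + 0.0259)^4.6
PV = $15,053.81 / 1.1248203
PV = $13,383.30

PV = FV / (1 + r)^t = $13,383.30


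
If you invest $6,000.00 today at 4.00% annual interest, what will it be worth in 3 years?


Future value formula: FV = PV × (1 + r)^t
FV = $6,000.00 × (1 + 0.04)^3
FV = $6,000.00 × 1.124864
FV = $6,749.18

FV = PV × (1 + r)^t = $6,749.18


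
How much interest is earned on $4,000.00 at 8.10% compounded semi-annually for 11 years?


Compound interest earned = final amount − principal.
A = P(1 + r/n)^(nt) = $4,000.00 × (1 + 0.081/2)^(2 × 11) = $9,580.45
Interest = A − P = $9,580.45 − $4,000.00 = $5,580.45

Interest = A - P = $5,580.45


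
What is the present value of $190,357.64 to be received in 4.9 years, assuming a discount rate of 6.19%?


Present value formula: PV = FV / (1 + r)^t
PV = $190,357.64 / (1 + 0.0619)^4.9
PV = $190,357.64 / 1.3421768
PV = $141,827.54

PV = FV / (1 + r)^t = $141,827.54


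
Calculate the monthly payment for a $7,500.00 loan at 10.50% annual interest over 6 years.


Loan payment formula: PMT = PV × r / (1 − (1 + r)^(−n))
Monthly rate r = 0.105/12 = 0.00875, n = 72 months
Denominator: 1 − (1 + 0.105/12)^(−72) = 0.465947
PMT = $7,500.00 × (0.105/12) / 0.465947
PMT = $140.84 per month

PMT = PV × r / (1-(1+r)^(-n)) = $140.84/month


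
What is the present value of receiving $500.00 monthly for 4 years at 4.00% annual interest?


Present value of an ordinary annuity: PV = PMT × (1 − (1 + r)^(−n)) / r
Monthly rate r = 0.04/12 ≈ 0.00333333, n = 48
PV = $500.00 × (1 − (1 + 0.04/12)^(−48)) / (0.04/12)
PV = $500.00 × 44.288834
PV = $22,144.42

PV = PMT × (1-(1+r)^(-n))/r = $22,144.42


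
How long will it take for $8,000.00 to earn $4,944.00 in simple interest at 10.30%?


Rearrange the simple interest formula for t:
I = P × r × t  ⇒  t = I / (P × r)
t = $4,944.00 / ($8,000.00 × 0.103)
t = 6

t = I/(P×r) = 6 years


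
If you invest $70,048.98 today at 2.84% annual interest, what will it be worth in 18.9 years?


Future value formula: FV = PV × (1 + r)^t
FV = $70,048.98 × (1 + 0.0284)^18.9
FV = $70,048.98 × 1.69770835
FV = $118,922.74

FV = PV × (1 + r)^t = $118,922.74


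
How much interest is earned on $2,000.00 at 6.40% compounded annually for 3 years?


Compound interest earned = final amount − principal.
A = P(1 + r/n)^(nt) = $2,000.00 × (1 + 0.064/1)^(1 × 3) = $2,409.10
Interest = A − P = $2,409.10 − $2,000.00 = $409.10

Interest = A - P = $409.10


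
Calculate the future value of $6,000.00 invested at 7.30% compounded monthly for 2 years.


Compound interest formula: A = P(1 + r/n)^(nt)
A = $6,000.00 × (1 + 0.073/12)^(12 × 2)
Growth factor: (1 + 0.073/12)^24 = 1.1566845
A = $6,000.00 × 1.1566845
A = $6,940.11

A = P(1 + r/n)^(nt) = $6,940.11


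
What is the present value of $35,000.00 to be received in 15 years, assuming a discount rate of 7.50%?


Present value formula: PV = FV / (1 + r)^t
PV = $35,000.00 / (1 + 0.075)^15
PV = $35,000.00 / 2.958877
PV = $11,828.81

PV = FV / (1 + r)^t = $11,828.81


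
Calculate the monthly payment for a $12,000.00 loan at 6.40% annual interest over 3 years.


Loan payment formula: PMT = PV × r / (1 − (1 + r)^(−n))
Monthly rate r = 0.064/12 ≈ 0.00533333, n = 36 months
Denominator: 1 − (1 + 0.064/12)^(−36) = 0.174272
PMT = $12,000.00 × (0.064/12) / 0.174272
PMT = $367.24 per month

PMT = PV × r / (1-(1+r)^(-n)) = $367.24/month


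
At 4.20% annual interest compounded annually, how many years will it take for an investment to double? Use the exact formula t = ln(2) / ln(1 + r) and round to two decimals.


Doubling condition: (1 + r)^t = 2
Take ln of both sides: t × ln(1 + r) = ln(2)
t = ln(2) / ln(1 + r)
t = 0.693147 / 0.041142
t = 16.85

t = ln(2) / ln(1 + r) = 16.85 years


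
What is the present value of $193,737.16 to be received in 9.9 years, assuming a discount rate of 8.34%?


Present value formula: PV = FV / (1 + r)^t
PV = $193,737.16 / (1 + 0.0834)^9.9
PV = $193,737.16 / 2.2100873
PV = $87,660.41

PV = FV / (1 + r)^t = $87,660.41


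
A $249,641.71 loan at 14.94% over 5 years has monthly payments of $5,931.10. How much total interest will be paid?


Total paid over the life of the loan = PMT × n.
Total paid = $5,931.10 × 60 = $355,866.00
Total interest = total paid − principal = $355,866.00 − $249,641.71 = $106,224.29

Total interest = (PMT × n) - PV = $106,224.29


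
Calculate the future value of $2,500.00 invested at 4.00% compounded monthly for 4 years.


Compound interest formula: A = P(1 + r/n)^(nt)
A = $2,500.00 × (1 + 0.04/12)^(12 × 4)
Growth factor: (1 + 0.04/12)^48 = 1.173199
A = $2,500.00 × 1.173199
A = $2,933.00

A = P(1 + r/n)^(nt) = $2,933.00


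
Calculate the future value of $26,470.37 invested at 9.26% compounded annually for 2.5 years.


Compound interest formula: A = P(1 + r/n)^(nt)
A = $26,470.37 × (1 + 0.0926/1)^(1 × 2.5)
Growth factor: (1 + 0.0926/1)^2.5 = 1.247823
A = $26,470.37 × 1.247823
A = $33,030.34

A = P(1 + r/n)^(nt) = $33,030.34


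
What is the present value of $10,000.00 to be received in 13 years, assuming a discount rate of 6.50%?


Present value formula: PV = FV / (1 + r)^t
PV = $10,000.00 / (1 + 0.065)^13
PV = $10,000.00 / 2.267487
PV = $4,410.17

PV = FV / (1 + r)^t = $4,410.17


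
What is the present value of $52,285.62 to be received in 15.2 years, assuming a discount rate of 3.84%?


Present value formula: PV = FV / (1 + r)^t
PV = $52,285.62 / (1 + 0.0384)^15.2
PV = $52,285.62 / 1.7731404
PV = $29,487.58

PV = FV / (1 + r)^t = $29,487.58


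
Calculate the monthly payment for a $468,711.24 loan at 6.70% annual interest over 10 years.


Loan payment formula: PMT = PV × r / (1 − (1 + r)^(−n))
Monthly rate r = 0.067/12 ≈ 0.00558333, n = 120 months
Denominator: 1 − (1 + 0.067/12)^(−120) = 0.487337
PMT = $468,711.24 × (0.067/12) / 0.487337
PMT = $5,369.94 per month

PMT = PV × r / (1-(1+r)^(-n)) = $5,369.94/month


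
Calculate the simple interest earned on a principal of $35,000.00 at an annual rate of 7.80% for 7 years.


Simple interest formula: I = P × r × t
I = $35,000.00 × 0.078 × 7
I = $19,110.00

I = P × r × t = $19,110.00


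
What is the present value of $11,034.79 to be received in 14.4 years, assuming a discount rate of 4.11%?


Present value formula: PV = FV / (1 + r)^t
PV = $11,034.79 / (1 + 0.0411)^14.4
PV = $11,034.79 / 1.7860402
PV = $6,178.35

PV = FV / (1 + r)^t = $6,178.35


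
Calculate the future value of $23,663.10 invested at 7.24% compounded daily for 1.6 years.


Compound interest formula: A = P(1 + r/n)^(nt)
A = $23,663.10 × (1 + 0.0724/365)^(365 × 1.6)
Growth factor: (1 + 0.0724/365)^584 = 1.1228033
A = $23,663.10 × 1.1228033
A = $26,569.01

A = P(1 + r/n)^(nt) = $26,569.01


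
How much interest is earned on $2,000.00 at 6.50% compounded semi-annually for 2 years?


Compound interest earned = final amount − principal.
A = P(1 + r/n)^(nt) = $2,000.00 × (1 + 0.065/2)^(2 × 2) = $2,272.95
Interest = A − P = $2,272.95 − $2,000.00 = $272.95

Interest = A - P = $272.95


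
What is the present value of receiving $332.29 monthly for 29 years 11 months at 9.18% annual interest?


Present value of an ordinary annuity: PV = PMT × (1 − (1 + r)^(−n)) / r
Monthly rate r = 0.0918/12 = 0.00765, n = 359
PV = $332.29 × (1 − (1 + 0.0918/12)^(−359)) / (0.0918/12)
PV = $332.29 × 122.243696
PV = $40,620.36

PV = PMT × (1-(1+r)^(-n))/r = $40,620.36


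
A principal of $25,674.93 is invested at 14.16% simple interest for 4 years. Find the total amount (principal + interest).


Total amount formula: A = P(1 + rt) = P + P·r·t
Interest: I = P × r × t = $25,674.93 × 0.1416 × 4 = $14,542.28
A = P + I = $25,674.93 + $14,542.28 = $40,217.21

A = P + I = P(1 + rt) = $40,217.21


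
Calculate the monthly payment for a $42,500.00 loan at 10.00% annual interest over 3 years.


Loan payment formula: PMT = PV × r / (1 − (1 + r)^(−n))
Monthly rate r = 0.1/12 ≈ 0.00833333, n = 36 months
Denominator: 1 − (1 + 0.1/12)^(−36) = 0.258260
PMT = $42,500.00 × (0.1/12) / 0.258260
PMT = $1,371.36 per month

PMT = PV × r / (1-(1+r)^(-n)) = $1,371.36/month


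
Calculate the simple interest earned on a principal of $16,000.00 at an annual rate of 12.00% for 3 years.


Simple interest formula: I = P × r × t
I = $16,000.00 × 0.12 × 3
I = $5,760.00

I = P × r × t = $5,760.00


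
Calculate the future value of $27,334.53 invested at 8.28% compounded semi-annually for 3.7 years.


Compound interest formula: A = P(1 + r/n)^(nt)
A = $27,334.53 × (1 + 0.0828/2)^(2 × 3.7)
Growth factor: (1 + 0.0828/2)^7.4 = 1.350113
A = $27,334.53 × 1.350113
A = $36,904.70

A = P(1 + r/n)^(nt) = $36,904.70


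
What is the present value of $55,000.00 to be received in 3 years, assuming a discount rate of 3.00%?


Present value formula: PV = FV / (1 + r)^t
PV = $55,000.00 / (1 + 0.03)^3
PV = $55,000.00 / 1.092727
PV = $50,332.79

PV = FV / (1 + r)^t = $50,332.79


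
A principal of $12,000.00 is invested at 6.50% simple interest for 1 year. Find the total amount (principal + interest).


Total amount formula: A = P(1 + rt) = P + P·r·t
Interest: I = P × r × t = $12,000.00 × 0.065 × 1 = $780.00
A = P + I = $12,000.00 + $780.00 = $12,780.00

A = P + I = P(1 + rt) = $12,780.00


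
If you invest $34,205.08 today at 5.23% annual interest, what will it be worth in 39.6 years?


Future value formula: FV = PV × (1 + r)^t
FV = $34,205.08 × (1 + 0.0523)^39.6
FV = $34,205.08 × 7.5288213
FV = $257,523.93

FV = PV × (1 + r)^t = $257,523.93


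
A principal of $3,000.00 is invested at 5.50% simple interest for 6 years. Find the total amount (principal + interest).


Total amount formula: A = P(1 + rt) = P + P·r·t
Interest: I = P × r × t = $3,000.00 × 0.055 × 6 = $990.00
A = P + I = $3,000.00 + $990.00 = $3,990.00

A = P + I = P(1 + rt) = $3,990.00


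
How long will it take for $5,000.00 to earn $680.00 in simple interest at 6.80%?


Rearrange the simple interest formula for t:
I = P × r × t  ⇒  t = I / (P × r)
t = $680.00 / ($5,000.00 × 0.068)
t = 2

t = I/(P×r) = 2 years


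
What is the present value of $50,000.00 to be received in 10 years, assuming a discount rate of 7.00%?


Present value formula: PV = FV / (1 + r)^t
PV = $50,000.00 / (1 + 0.07)^10
PV = $50,000.00 / 1.9671514
PV = $25,417.46

PV = FV / (1 + r)^t = $25,417.46


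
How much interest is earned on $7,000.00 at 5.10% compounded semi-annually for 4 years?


Compound interest earned = final amount − principal.
A = P(1 + r/n)^(nt) = $7,000.00 × (1 + 0.051/2)^(2 × 4) = $8,562.16
Interest = A − P = $8,562.16 − $7,000.00 = $1,562.16

Interest = A - P = $1,562.16


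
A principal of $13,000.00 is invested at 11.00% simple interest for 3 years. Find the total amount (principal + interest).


Total amount formula: A = P(1 + rt) = P + P·r·t
Interest: I = P × r × t = $13,000.00 × 0.11 × 3 = $4,290.00
A = P + I = $13,000.00 + $4,290.00 = $17,290.00

A = P + I = P(1 + rt) = $17,290.00


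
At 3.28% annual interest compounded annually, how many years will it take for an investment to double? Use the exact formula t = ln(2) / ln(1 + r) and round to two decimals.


Doubling condition: (1 + r)^t = 2
Take ln of both sides: t × ln(1 + r) = ln(2)
t = ln(2) / ln(1 + r)
t = 0.693147 / 0.032274
t = 21.48

t = ln(2) / ln(1 + r) = 21.48 years


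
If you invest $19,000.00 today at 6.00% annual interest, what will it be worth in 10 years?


Future value formula: FV = PV × (1 + r)^t
FV = $19,000.00 × (1 + 0.06)^10
FV = $19,000.00 × 1.790848
FV = $34,026.11

FV = PV × (1 + r)^t = $34,026.11


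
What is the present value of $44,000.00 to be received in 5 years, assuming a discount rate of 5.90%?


Present value formula: PV = FV / (1 + r)^t
PV = $44,000.00 / (1 + 0.059)^5
PV = $44,000.00 / 1.331925
PV = $33,034.89

PV = FV / (1 + r)^t = $33,034.89


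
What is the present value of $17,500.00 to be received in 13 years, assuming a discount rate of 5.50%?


Present value formula: PV = FV / (1 + r)^t
PV = $17,500.00 / (1 + 0.055)^13
PV = $17,500.00 / 2.005774
PV = $8,724.81

PV = FV / (1 + r)^t = $8,724.81


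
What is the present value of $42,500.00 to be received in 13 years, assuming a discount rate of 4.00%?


Present value formula: PV = FV / (1 + r)^t
PV = $42,500.00 / (1 + 0.04)^13
PV = $42,500.00 / 1.6650735
PV = $25,524.40

PV = FV / (1 + r)^t = $25,524.40


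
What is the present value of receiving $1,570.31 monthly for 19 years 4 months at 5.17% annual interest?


Present value of an ordinary annuity: PV = PMT × (1 − (1 + r)^(−n)) / r
Monthly rate r = 0.0517/12 ≈ 0.00430833, n = 232
PV = $1,570.31 × (1 − (1 + 0.0517/12)^(−232)) / (0.0517/12)
PV = $1,570.31 × 146.496972
PV = $230,045.66

PV = PMT × (1-(1+r)^(-n))/r = $230,045.66


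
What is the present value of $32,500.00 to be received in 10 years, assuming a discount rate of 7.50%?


Present value formula: PV = FV / (1 + r)^t
PV = $32,500.00 / (1 + 0.075)^10
PV = $32,500.00 / 2.061032
PV = $15,768.80

PV = FV / (1 + r)^t = $15,768.80


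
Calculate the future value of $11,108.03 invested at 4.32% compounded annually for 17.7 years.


Compound interest formula: A = P(1 + r/n)^(nt)
A = $11,108.03 × (1 + 0.0432/1)^(1 × 17.7)
Growth factor: (1 + 0.0432/1)^17.7 = 2.114006
A = $11,108.03 × 2.114006
A = $23,482.44

A = P(1 + r/n)^(nt) = $23,482.44


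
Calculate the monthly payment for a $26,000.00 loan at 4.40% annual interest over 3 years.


Loan payment formula: PMT = PV × r / (1 − (1 + r)^(−n))
Monthly rate r = 0.044/12 ≈ 0.00366667, n = 36 months
Denominator: 1 − (1 + 0.044/12)^(−36) = 0.123447
PMT = $26,000.00 × (0.044/12) / 0.123447
PMT = $772.26 per month

PMT = PV × r / (1-(1+r)^(-n)) = $772.26/month


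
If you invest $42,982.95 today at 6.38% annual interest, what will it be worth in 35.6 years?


Future value formula: FV = PV × (1 + r)^t
FV = $42,982.95 × (1 + 0.0638)^35.6
FV = $42,982.95 × 9.0409798
FV = $388,607.98

FV = PV × (1 + r)^t = $388,607.98


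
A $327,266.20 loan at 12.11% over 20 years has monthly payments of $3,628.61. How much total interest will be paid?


Total paid over the life of the loan = PMT × n.
Total paid = $3,628.61 × 240 = $870,866.40
Total interest = total paid − principal = $870,866.40 − $327,266.20 = $543,600.20

Total interest = (PMT × n) - PV = $543,600.20


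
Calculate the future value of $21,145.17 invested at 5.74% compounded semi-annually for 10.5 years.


Compound interest formula: A = P(1 + r/n)^(nt)
A = $21,145.17 × (1 + 0.0574/2)^(2 × 10.5)
Growth factor: (1 + 0.0574/2)^21 = 1.811605
A = $21,145.17 × 1.811605
A = $38,306.70

A = P(1 + r/n)^(nt) = $38,306.70


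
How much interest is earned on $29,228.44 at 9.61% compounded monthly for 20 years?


Compound interest earned = final amount − principal.
A = P(1 + r/n)^(nt) = $29,228.44 × (1 + 0.0961/12)^(12 × 20) = $198,241.71
Interest = A − P = $198,241.71 − $29,228.44 = $169,013.27

Interest = A - P = $169,013.27


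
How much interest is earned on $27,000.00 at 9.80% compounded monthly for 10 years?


Compound interest earned = final amount − principal.
A = P(1 + r/n)^(nt) = $27,000.00 × (1 + 0.098/12)^(12 × 10) = $71,654.56
Interest = A − P = $71,654.56 − $27,000.00 = $44,654.56

Interest = A - P = $44,654.56


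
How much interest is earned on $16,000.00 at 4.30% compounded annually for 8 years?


Compound interest earned = final amount − principal.
A = P(1 + r/n)^(nt) = $16,000.00 × (1 + 0.043/1)^(1 × 8) = $22,407.55
Interest = A − P = $22,407.55 − $16,000.00 = $6,407.55

Interest = A - P = $6,407.55


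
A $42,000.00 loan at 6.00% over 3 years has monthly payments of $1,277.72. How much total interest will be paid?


Total paid over the life of the loan = PMT × n.
Total paid = $1,277.72 × 36 = $45,997.92
Total interest = total paid − principal = $45,997.92 − $42,000.00 = $3,997.92

Total interest = (PMT × n) - PV = $3,997.92


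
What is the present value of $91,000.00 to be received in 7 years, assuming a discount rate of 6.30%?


Present value formula: PV = FV / (1 + r)^t
PV = $91,000.00 / (1 + 0.063)^7
PV = $91,000.00 / 1.5336733
PV = $59,334.67

PV = FV / (1 + r)^t = $59,334.67


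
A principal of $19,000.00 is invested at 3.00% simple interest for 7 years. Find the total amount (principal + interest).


Total amount formula: A = P(1 + rt) = P + P·r·t
Interest: I = P × r × t = $19,000.00 × 0.03 × 7 = $3,990.00
A = P + I = $19,000.00 + $3,990.00 = $22,990.00

A = P + I = P(1 + rt) = $22,990.00


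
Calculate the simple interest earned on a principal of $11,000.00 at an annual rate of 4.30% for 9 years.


Simple interest formula: I = P × r × t
I = $11,000.00 × 0.043 × 9
I = $4,257.00

I = P × r × t = $4,257.00


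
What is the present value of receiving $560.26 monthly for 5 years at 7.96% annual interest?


Present value of an ordinary annuity: PV = PMT × (1 − (1 + r)^(−n)) / r
Monthly rate r = 0.0796/12 ≈ 0.00663333, n = 60
PV = $560.26 × (1 − (1 + 0.0796/12)^(−60)) / (0.0796/12)
PV = $560.26 × 49.365027
PV = $27,657.25

PV = PMT × (1-(1+r)^(-n))/r = $27,657.25


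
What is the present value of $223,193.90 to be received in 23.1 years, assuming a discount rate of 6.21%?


Present value formula: PV = FV / (1 + r)^t
PV = $223,193.90 / (1 + 0.0621)^23.1
PV = $223,193.90 / 4.0218044
PV = $55,495.96

PV = FV / (1 + r)^t = $55,495.96


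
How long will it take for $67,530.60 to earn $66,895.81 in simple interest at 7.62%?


Rearrange the simple interest formula for t:
I = P × r × t  ⇒  t = I / (P × r)
t = $66,895.81 / ($67,530.60 × 0.0762)
t = 13

t = I/(P×r) = 13 years


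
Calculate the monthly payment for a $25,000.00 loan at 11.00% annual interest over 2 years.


Loan payment formula: PMT = PV × r / (1 − (1 + r)^(−n))
Monthly rate r = 0.11/12 ≈ 0.00916667, n = 24 months
Denominator: 1 − (1 + 0.11/12)^(−24) = 0.1966765
PMT = $25,000.00 × (0.11/12) / 0.1966765
PMT = $1,165.20 per month

PMT = PV × r / (1-(1+r)^(-n)) = $1,165.20/month


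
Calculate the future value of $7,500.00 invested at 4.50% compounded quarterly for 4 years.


Compound interest formula: A = P(1 + r/n)^(nt)
A = $7,500.00 × (1 + 0.045/4)^(4 × 4)
Growth factor: (1 + 0.045/4)^16 = 1.196015
A = $7,500.00 × 1.196015
A = $8,970.11

A = P(1 + r/n)^(nt) = $8,970.11


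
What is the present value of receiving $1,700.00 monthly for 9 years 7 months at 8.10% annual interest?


Present value of an ordinary annuity: PV = PMT × (1 − (1 + r)^(−n)) / r
Monthly rate r = 0.081/12 = 0.00675, n = 115
PV = $1,700.00 × (1 − (1 + 0.081/12)^(−115)) / (0.081/12)
PV = $1,700.00 × 79.802979
PV = $135,665.06

PV = PMT × (1-(1+r)^(-n))/r = $135,665.06


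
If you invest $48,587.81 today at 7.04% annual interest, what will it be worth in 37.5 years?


Future value formula: FV = PV × (1 + r)^t
FV = $48,587.81 × (1 + 0.0704)^37.5
FV = $48,587.81 × 12.82267887
FV = $623,025.88

FV = PV × (1 + r)^t = $623,025.88


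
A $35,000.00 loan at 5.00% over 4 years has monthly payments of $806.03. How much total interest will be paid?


Total paid over the life of the loan = PMT × n.
Total paid = $806.03 × 48 = $38,689.44
Total interest = total paid − principal = $38,689.44 − $35,000.00 = $3,689.44

Total interest = (PMT × n) - PV = $3,689.44


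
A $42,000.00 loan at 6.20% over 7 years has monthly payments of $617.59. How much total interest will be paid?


Total paid over the life of the loan = PMT × n.
Total paid = $617.59 × 84 = $51,877.56
Total interest = total paid − principal = $51,877.56 − $42,000.00 = $9,877.56

Total interest = (PMT × n) - PV = $9,877.56


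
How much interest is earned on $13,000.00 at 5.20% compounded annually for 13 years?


Compound interest earned = final amount − principal.
A = P(1 + r/n)^(nt) = $13,000.00 × (1 + 0.052/1)^(1 × 13) = $25,127.42
Interest = A − P = $25,127.42 − $13,000.00 = $12,127.42

Interest = A - P = $12,127.42


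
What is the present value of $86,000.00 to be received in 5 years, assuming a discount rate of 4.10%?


Present value formula: PV = FV / (1 + r)^t
PV = $86,000.00 / (1 + 0.041)^5
PV = $86,000.00 / 1.2225135
PV = $70,346.87

PV = FV / (1 + r)^t = $70,346.87


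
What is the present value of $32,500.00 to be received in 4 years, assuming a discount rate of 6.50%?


Present value formula: PV = FV / (1 + r)^t
PV = $32,500.00 / (1 + 0.065)^4
PV = $32,500.00 / 1.2864664
PV = $25,263.00

PV = FV / (1 + r)^t = $25,263.00


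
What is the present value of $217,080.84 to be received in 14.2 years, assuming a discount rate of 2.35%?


Present value formula: PV = FV / (1 + r)^t
PV = $217,080.84 / (1 + 0.0235)^14.2
PV = $217,080.84 / 1.3907447
PV = $156,089.64

PV = FV / (1 + r)^t = $156,089.64


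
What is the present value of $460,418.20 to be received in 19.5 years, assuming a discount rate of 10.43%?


Present value formula: PV = FV / (1 + r)^t
PV = $460,418.20 / (1 + 0.1043)^19.5
PV = $460,418.20 / 6.921463
PV = $66,520.36

PV = FV / (1 + r)^t = $66,520.36


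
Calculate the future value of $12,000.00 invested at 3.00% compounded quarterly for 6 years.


Compound interest formula: A = P(1 + r/n)^(nt)
A = $12,000.00 × (1 + 0.03/4)^(4 × 6)
Growth factor: (1 + 0.03/4)^24 = 1.1964135
A = $12,000.00 × 1.1964135
A = $14,356.96

A = P(1 + r/n)^(nt) = $14,356.96


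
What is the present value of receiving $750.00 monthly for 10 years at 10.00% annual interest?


Present value of an ordinary annuity: PV = PMT × (1 − (1 + r)^(−n)) / r
Monthly rate r = 0.1/12 ≈ 0.00833333, n = 120
PV = $750.00 × (1 − (1 + 0.1/12)^(−120)) / (0.1/12)
PV = $750.00 × 75.671163
PV = $56,753.37

PV = PMT × (1-(1+r)^(-n))/r = $56,753.37


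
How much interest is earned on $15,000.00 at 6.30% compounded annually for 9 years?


Compound interest earned = final amount − principal.
A = P(1 + r/n)^(nt) = $15,000.00 × (1 + 0.063/1)^(1 × 9) = $25,995.05
Interest = A − P = $25,995.05 − $15,000.00 = $10,995.05

Interest = A - P = $10,995.05


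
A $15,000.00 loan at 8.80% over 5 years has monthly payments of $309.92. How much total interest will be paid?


Total paid over the life of the loan = PMT × n.
Total paid = $309.92 × 60 = $18,595.20
Total interest = total paid − principal = $18,595.20 − $15,000.00 = $3,595.20

Total interest = (PMT × n) - PV = $3,595.20


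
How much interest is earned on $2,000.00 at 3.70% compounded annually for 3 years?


Compound interest earned = final amount − principal.
A = P(1 + r/n)^(nt) = $2,000.00 × (1 + 0.037/1)^(1 × 3) = $2,230.32
Interest = A − P = $2,230.32 − $2,000.00 = $230.32

Interest = A - P = $230.32


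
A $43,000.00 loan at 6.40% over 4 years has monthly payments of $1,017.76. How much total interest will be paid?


Total paid over the life of the loan = PMT × n.
Total paid = $1,017.76 × 48 = $48,852.48
Total interest = total paid − principal = $48,852.48 − $43,000.00 = $5,852.48

Total interest = (PMT × n) - PV = $5,852.48


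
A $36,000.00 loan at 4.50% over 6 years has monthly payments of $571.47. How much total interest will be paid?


Total paid over the life of the loan = PMT × n.
Total paid = $571.47 × 72 = $41,145.84
Total interest = total paid − principal = $41,145.84 − $36,000.00 = $5,145.84

Total interest = (PMT × n) - PV = $5,145.84


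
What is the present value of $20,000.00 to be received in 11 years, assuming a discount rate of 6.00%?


Present value formula: PV = FV / (1 + r)^t
PV = $20,000.00 / (1 + 0.06)^11
PV = $20,000.00 / 1.898299
PV = $10,535.75

PV = FV / (1 + r)^t = $10,535.75


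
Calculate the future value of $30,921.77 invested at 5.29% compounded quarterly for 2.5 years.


Compound interest formula: A = P(1 + r/n)^(nt)
A = $30,921.77 × (1 + 0.0529/4)^(4 × 2.5)
Growth factor: (1 + 0.0529/4)^10 = 1.1404046
A = $30,921.77 × 1.1404046
A = $35,263.33

A = P(1 + r/n)^(nt) = $35,263.33


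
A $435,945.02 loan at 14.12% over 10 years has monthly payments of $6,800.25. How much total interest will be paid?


Total paid over the life of the loan = PMT × n.
Total paid = $6,800.25 × 120 = $816,030.00
Total interest = total paid − principal = $816,030.00 − $435,945.02 = $380,084.98

Total interest = (PMT × n) - PV = $380,084.98


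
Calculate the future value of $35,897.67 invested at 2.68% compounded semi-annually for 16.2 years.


Compound interest formula: A = P(1 + r/n)^(nt)
A = $35,897.67 × (1 + 0.0268/2)^(2 × 16.2)
Growth factor: (1 + 0.0268/2)^32.4 = 1.5392216
A = $35,897.67 × 1.5392216
A = $55,254.47

A = P(1 + r/n)^(nt) = $55,254.47


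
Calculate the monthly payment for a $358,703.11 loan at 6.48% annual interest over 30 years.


Loan payment formula: PMT = PV × r / (1 − (1 + r)^(−n))
Monthly rate r = 0.0648/12 = 0.0054, n = 360 months
Denominator: 1 − (1 + 0.0648/12)^(−360) = 0.856119
PMT = $358,703.11 × (0.0648/12) / 0.856119
PMT = $2,262.53 per month

PMT = PV × r / (1-(1+r)^(-n)) = $2,262.53/month


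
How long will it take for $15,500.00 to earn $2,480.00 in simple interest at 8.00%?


Rearrange the simple interest formula for t:
I = P × r × t  ⇒  t = I / (P × r)
t = $2,480.00 / ($15,500.00 × 0.08)
t = 2

t = I/(P×r) = 2 years


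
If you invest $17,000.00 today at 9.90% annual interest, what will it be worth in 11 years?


Future value formula: FV = PV × (1 + r)^t
FV = $17,000.00 × (1 + 0.099)^11
FV = $17,000.00 × 2.8247149
FV = $48,020.15

FV = PV × (1 + r)^t = $48,020.15


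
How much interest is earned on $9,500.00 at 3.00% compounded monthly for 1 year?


Compound interest earned = final amount − principal.
A = P(1 + r/n)^(nt) = $9,500.00 × (1 + 0.03/12)^(12 × 1) = $9,788.95
Interest = A − P = $9,788.95 − $9,500.00 = $288.95

Interest = A - P = $288.95


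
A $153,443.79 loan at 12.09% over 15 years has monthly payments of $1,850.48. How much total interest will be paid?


Total paid over the life of the loan = PMT × n.
Total paid = $1,850.48 × 180 = $333,086.40
Total interest = total paid − principal = $333,086.40 − $153,443.79 = $179,642.61

Total interest = (PMT × n) - PV = $179,642.61


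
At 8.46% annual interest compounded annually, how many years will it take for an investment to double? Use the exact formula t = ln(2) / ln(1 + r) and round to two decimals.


Doubling condition: (1 + r)^t = 2
Take ln of both sides: t × ln(1 + r) = ln(2)
t = ln(2) / ln(1 + r)
t = 0.693147 / 0.081211
t = 8.54

t = ln(2) / ln(1 + r) = 8.54 years


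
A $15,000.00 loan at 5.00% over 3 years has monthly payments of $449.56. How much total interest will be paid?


Total paid over the life of the loan = PMT × n.
Total paid = $449.56 × 36 = $16,184.16
Total interest = total paid − principal = $16,184.16 − $15,000.00 = $1,184.16

Total interest = (PMT × n) - PV = $1,184.16


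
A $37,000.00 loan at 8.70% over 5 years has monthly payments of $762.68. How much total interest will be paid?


Total paid over the life of the loan = PMT × n.
Total paid = $762.68 × 60 = $45,760.80
Total interest = total paid − principal = $45,760.80 − $37,000.00 = $8,760.80

Total interest = (PMT × n) - PV = $8,760.80


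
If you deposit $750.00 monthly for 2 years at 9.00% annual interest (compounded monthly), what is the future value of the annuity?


Future value of an ordinary annuity: FV = PMT × ((1 + r)^n − 1) / r
Monthly rate r = 0.09/12 = 0.0075, n = 24
FV = $750.00 × ((1 + 0.09/12)^24 − 1) / (0.09/12)
FV = $750.00 × 26.188471
FV = $19,641.35

FV = PMT × ((1+r)^n - 1)/r = $19,641.35


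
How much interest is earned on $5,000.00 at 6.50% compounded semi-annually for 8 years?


Compound interest earned = final amount − principal.
A = P(1 + r/n)^(nt) = $5,000.00 × (1 + 0.065/2)^(2 × 8) = $8,340.86
Interest = A − P = $8,340.86 − $5,000.00 = $3,340.86

Interest = A - P = $3,340.86


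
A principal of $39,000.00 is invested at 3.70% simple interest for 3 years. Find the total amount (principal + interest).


Total amount formula: A = P(1 + rt) = P + P·r·t
Interest: I = P × r × t = $39,000.00 × 0.037 × 3 = $4,329.00
A = P + I = $39,000.00 + $4,329.00 = $43,329.00

A = P + I = P(1 + rt) = $43,329.00


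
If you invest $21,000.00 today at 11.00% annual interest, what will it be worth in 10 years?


Future value formula: FV = PV × (1 + r)^t
FV = $21,000.00 × (1 + 0.11)^10
FV = $21,000.00 × 2.839421
FV = $59,627.84

FV = PV × (1 + r)^t = $59,627.84


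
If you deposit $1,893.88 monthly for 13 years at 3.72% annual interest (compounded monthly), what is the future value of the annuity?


Future value of an ordinary annuity: FV = PMT × ((1 + r)^n − 1) / r
Monthly rate r = 0.0372/12 = 0.0031, n = 156
FV = $1,893.88 × ((1 + 0.0372/12)^156 − 1) / (0.0372/12)
FV = $1,893.88 × 200.222571
FV = $379,197.52

FV = PMT × ((1+r)^n - 1)/r = $379,197.52


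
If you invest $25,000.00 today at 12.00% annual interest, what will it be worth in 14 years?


Future value formula: FV = PV × (1 + r)^t
FV = $25,000.00 × (1 + 0.12)^14
FV = $25,000.00 × 4.8871123
FV = $122,177.81

FV = PV × (1 + r)^t = $122,177.81


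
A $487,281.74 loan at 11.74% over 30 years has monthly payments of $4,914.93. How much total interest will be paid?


Total paid over the life of the loan = PMT × n.
Total paid = $4,914.93 × 360 = $1,769,374.80
Total interest = total paid − principal = $1,769,374.80 − $487,281.74 = $1,282,093.06

Total interest = (PMT × n) - PV = $1,282,093.06


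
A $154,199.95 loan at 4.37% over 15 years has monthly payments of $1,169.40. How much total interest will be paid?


Total paid over the life of the loan = PMT × n.
Total paid = $1,169.40 × 180 = $210,492.00
Total interest = total paid − principal = $210,492.00 − $154,199.95 = $56,292.05

Total interest = (PMT × n) - PV = $56,292.05


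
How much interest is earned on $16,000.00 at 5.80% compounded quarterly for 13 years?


Compound interest earned = final amount − principal.
A = P(1 + r/n)^(nt) = $16,000.00 × (1 + 0.058/4)^(4 × 13) = $33,824.13
Interest = A − P = $33,824.13 − $16,000.00 = $17,824.13

Interest = A - P = $17,824.13


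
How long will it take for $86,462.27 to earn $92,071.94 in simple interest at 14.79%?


Rearrange the simple interest formula for t:
I = P × r × t  ⇒  t = I / (P × r)
t = $92,071.94 / ($86,462.27 × 0.1479)
t = 7.2

t = I/(P×r) = 7.2 years


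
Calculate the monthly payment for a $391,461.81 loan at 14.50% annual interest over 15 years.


Loan payment formula: PMT = PV × r / (1 − (1 + r)^(−n))
Monthly rate r = 0.145/12 ≈ 0.01208333, n = 180 months
Denominator: 1 − (1 + 0.145/12)^(−180) = 0.8849012
PMT = $391,461.81 × (0.145/12) / 0.8849012
PMT = $5,345.41 per month

PMT = PV × r / (1-(1+r)^(-n)) = $5,345.41/month


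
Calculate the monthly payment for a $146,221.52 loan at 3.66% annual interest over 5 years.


Loan payment formula: PMT = PV × r / (1 − (1 + r)^(−n))
Monthly rate r = 0.0366/12 = 0.00305, n = 60 months
Denominator: 1 − (1 + 0.0366/12)^(−60) = 0.167000
PMT = $146,221.52 × (0.0366/12) / 0.167000
PMT = $2,670.51 per month

PMT = PV × r / (1-(1+r)^(-n)) = $2,670.51/month


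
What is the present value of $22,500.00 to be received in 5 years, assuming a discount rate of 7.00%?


Present value formula: PV = FV / (1 + r)^t
PV = $22,500.00 / (1 + 0.07)^5
PV = $22,500.00 / 1.402552
PV = $16,042.19

PV = FV / (1 + r)^t = $16,042.19


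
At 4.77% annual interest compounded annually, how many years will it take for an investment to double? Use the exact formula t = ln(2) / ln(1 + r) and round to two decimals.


Doubling condition: (1 + r)^t = 2
Take ln of both sides: t × ln(1 + r) = ln(2)
t = ln(2) / ln(1 + r)
t = 0.693147 / 0.046597
t = 14.88

t = ln(2) / ln(1 + r) = 14.88 years


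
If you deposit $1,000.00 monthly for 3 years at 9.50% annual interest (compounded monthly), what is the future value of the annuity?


Future value of an ordinary annuity: FV = PMT × ((1 + r)^n − 1) / r
Monthly rate r = 0.095/12 ≈ 0.00791667, n = 36
FV = $1,000.00 × ((1 + 0.095/12)^36 − 1) / (0.095/12)
FV = $1,000.00 × 41.465760
FV = $41,465.76

FV = PMT × ((1+r)^n - 1)/r = $41,465.76


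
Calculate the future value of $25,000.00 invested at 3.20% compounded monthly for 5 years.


Compound interest formula: A = P(1 + r/n)^(nt)
A = $25,000.00 × (1 + 0.032/12)^(12 × 5)
Growth factor: (1 + 0.032/12)^60 = 1.17326099
A = $25,000.00 × 1.17326099
A = $29,331.52

A = P(1 + r/n)^(nt) = $29,331.52


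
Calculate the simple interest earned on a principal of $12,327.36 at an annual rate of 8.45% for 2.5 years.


Simple interest formula: I = P × r × t
I = $12,327.36 × 0.0845 × 2.5
I = $2,604.15

I = P × r × t = $2,604.15


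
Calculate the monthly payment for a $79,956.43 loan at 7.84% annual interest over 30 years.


Loan payment formula: PMT = PV × r / (1 − (1 + r)^(−n))
Monthly rate r = 0.0784/12 ≈ 0.00653333, n = 360 months
Denominator: 1 − (1 + 0.0784/12)^(−360) = 0.904090
PMT = $79,956.43 × (0.0784/12) / 0.904090
PMT = $577.80 per month

PMT = PV × r / (1-(1+r)^(-n)) = $577.80/month


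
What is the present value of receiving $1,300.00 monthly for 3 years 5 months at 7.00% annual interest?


Present value of an ordinary annuity: PV = PMT × (1 − (1 + r)^(−n)) / r
Monthly rate r = 0.07/12 ≈ 0.00583333, n = 41
PV = $1,300.00 × (1 − (1 + 0.07/12)^(−41)) / (0.07/12)
PV = $1,300.00 × 36.371845
PV = $47,283.40

PV = PMT × (1-(1+r)^(-n))/r = $47,283.40


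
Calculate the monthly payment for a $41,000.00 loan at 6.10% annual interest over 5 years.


Loan payment formula: PMT = PV × r / (1 − (1 + r)^(−n))
Monthly rate r = 0.061/12 ≈ 0.00508333, n = 60 months
Denominator: 1 − (1 + 0.061/12)^(−60) = 0.262307
PMT = $41,000.00 × (0.061/12) / 0.262307
PMT = $794.55 per month

PMT = PV × r / (1-(1+r)^(-n)) = $794.55/month


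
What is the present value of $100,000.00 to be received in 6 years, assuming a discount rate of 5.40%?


Present value formula: PV = FV / (1 + r)^t
PV = $100,000.00 / (1 + 0.054)^6
PV = $100,000.00 / 1.3710196
PV = $72,938.42

PV = FV / (1 + r)^t = $72,938.42


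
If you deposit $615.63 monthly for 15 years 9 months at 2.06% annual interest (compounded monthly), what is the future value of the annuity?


Future value of an ordinary annuity: FV = PMT × ((1 + r)^n − 1) / r
Monthly rate r = 0.0206/12 ≈ 0.00171667, n = 189
FV = $615.63 × ((1 + 0.0206/12)^189 − 1) / (0.0206/12)
FV = $615.63 × 223.039754
FV = $137,309.96

FV = PMT × ((1+r)^n - 1)/r = $137,309.96


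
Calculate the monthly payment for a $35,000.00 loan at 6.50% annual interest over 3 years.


Loan payment formula: PMT = PV × r / (1 − (1 + r)^(−n))
Monthly rate r = 0.065/12 ≈ 0.00541667, n = 36 months
Denominator: 1 − (1 + 0.065/12)^(−36) = 0.176732
PMT = $35,000.00 × (0.065/12) / 0.176732
PMT = $1,072.72 per month

PMT = PV × r / (1-(1+r)^(-n)) = $1,072.72/month


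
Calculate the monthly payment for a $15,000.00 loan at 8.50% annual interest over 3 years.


Loan payment formula: PMT = PV × r / (1 − (1 + r)^(−n))
Monthly rate r = 0.085/12 ≈ 0.00708333, n = 36 months
Denominator: 1 − (1 + 0.085/12)^(−36) = 0.224387
PMT = $15,000.00 × (0.085/12) / 0.224387
PMT = $473.51 per month

PMT = PV × r / (1-(1+r)^(-n)) = $473.51/month


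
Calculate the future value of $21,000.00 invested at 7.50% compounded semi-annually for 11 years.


Compound interest formula: A = P(1 + r/n)^(nt)
A = $21,000.00 × (1 + 0.075/2)^(2 × 11)
Growth factor: (1 + 0.075/2)^22 = 2.247700
A = $21,000.00 × 2.247700
A = $47,201.70

A = P(1 + r/n)^(nt) = $47,201.70


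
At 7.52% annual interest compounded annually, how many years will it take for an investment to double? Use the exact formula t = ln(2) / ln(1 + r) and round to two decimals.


Doubling condition: (1 + r)^t = 2
Take ln of both sides: t × ln(1 + r) = ln(2)
t = ln(2) / ln(1 + r)
t = 0.693147 / 0.072507
t = 9.56

t = ln(2) / ln(1 + r) = 9.56 years
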